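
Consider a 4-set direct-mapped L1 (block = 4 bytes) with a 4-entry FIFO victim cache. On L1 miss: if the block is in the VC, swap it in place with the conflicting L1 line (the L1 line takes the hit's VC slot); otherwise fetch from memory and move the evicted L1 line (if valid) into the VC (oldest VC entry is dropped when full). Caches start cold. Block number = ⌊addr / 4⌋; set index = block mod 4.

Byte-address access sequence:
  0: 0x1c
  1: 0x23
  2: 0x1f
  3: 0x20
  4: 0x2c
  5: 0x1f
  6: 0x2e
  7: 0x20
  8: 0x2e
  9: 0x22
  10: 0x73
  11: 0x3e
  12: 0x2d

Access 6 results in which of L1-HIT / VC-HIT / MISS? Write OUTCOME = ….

OUTCOME = VC-HIT

0: 0x1c (blk 7, set 3) → MISS  vc=[]
1: 0x23 (blk 8, set 0) → MISS  vc=[]
2: 0x1f (blk 7, set 3) → L1-HIT  vc=[]
3: 0x20 (blk 8, set 0) → L1-HIT  vc=[]
4: 0x2c (blk 11, set 3) → MISS  vc=[7]
5: 0x1f (blk 7, set 3) → VC-HIT  vc=[11]
6: 0x2e (blk 11, set 3) → VC-HIT  vc=[7]
7: 0x20 (blk 8, set 0) → L1-HIT  vc=[7]
8: 0x2e (blk 11, set 3) → L1-HIT  vc=[7]
9: 0x22 (blk 8, set 0) → L1-HIT  vc=[7]
10: 0x73 (blk 28, set 0) → MISS  vc=[7, 8]
11: 0x3e (blk 15, set 3) → MISS  vc=[7, 8, 11]
12: 0x2d (blk 11, set 3) → VC-HIT  vc=[7, 8, 15]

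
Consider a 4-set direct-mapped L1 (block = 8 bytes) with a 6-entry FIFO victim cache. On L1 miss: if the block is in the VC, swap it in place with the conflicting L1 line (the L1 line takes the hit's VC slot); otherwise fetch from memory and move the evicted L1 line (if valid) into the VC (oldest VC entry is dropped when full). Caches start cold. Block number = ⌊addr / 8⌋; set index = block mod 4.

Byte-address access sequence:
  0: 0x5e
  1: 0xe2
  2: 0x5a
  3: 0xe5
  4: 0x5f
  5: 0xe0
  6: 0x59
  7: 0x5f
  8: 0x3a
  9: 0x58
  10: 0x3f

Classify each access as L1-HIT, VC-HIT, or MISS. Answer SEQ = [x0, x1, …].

#0 0x5e→b11/s3 MISS; vc=[]
#1 0xe2→b28/s0 MISS; vc=[]
#2 0x5a→b11/s3 L1-HIT; vc=[]
#3 0xe5→b28/s0 L1-HIT; vc=[]
#4 0x5f→b11/s3 L1-HIT; vc=[]
#5 0xe0→b28/s0 L1-HIT; vc=[]
#6 0x59→b11/s3 L1-HIT; vc=[]
#7 0x5f→b11/s3 L1-HIT; vc=[]
#8 0x3a→b7/s3 MISS; vc=[11]
#9 0x58→b11/s3 VC-HIT; vc=[7]
#10 0x3f→b7/s3 VC-HIT; vc=[11]

SEQ = [MISS, MISS, L1-HIT, L1-HIT, L1-HIT, L1-HIT, L1-HIT, L1-HIT, MISS, VC-HIT, VC-HIT]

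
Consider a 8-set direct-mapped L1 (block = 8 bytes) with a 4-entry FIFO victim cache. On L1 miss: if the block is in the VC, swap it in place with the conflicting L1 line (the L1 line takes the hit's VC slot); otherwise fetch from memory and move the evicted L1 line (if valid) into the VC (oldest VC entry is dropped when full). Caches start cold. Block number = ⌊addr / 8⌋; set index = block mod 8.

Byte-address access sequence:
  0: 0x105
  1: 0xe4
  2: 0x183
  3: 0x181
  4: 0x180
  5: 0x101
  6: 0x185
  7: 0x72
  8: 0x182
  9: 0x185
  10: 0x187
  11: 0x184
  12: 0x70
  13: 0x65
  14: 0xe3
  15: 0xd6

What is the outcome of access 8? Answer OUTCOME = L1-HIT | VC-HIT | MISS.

OUTCOME = L1-HIT

0: 0x105 (blk 32, set 0) → MISS  vc=[]
1: 0xe4 (blk 28, set 4) → MISS  vc=[]
2: 0x183 (blk 48, set 0) → MISS  vc=[32]
3: 0x181 (blk 48, set 0) → L1-HIT  vc=[32]
4: 0x180 (blk 48, set 0) → L1-HIT  vc=[32]
5: 0x101 (blk 32, set 0) → VC-HIT  vc=[48]
6: 0x185 (blk 48, set 0) → VC-HIT  vc=[32]
7: 0x72 (blk 14, set 6) → MISS  vc=[32]
8: 0x182 (blk 48, set 0) → L1-HIT  vc=[32]
9: 0x185 (blk 48, set 0) → L1-HIT  vc=[32]
10: 0x187 (blk 48, set 0) → L1-HIT  vc=[32]
11: 0x184 (blk 48, set 0) → L1-HIT  vc=[32]
12: 0x70 (blk 14, set 6) → L1-HIT  vc=[32]
13: 0x65 (blk 12, set 4) → MISS  vc=[32, 28]
14: 0xe3 (blk 28, set 4) → VC-HIT  vc=[32, 12]
15: 0xd6 (blk 26, set 2) → MISS  vc=[32, 12]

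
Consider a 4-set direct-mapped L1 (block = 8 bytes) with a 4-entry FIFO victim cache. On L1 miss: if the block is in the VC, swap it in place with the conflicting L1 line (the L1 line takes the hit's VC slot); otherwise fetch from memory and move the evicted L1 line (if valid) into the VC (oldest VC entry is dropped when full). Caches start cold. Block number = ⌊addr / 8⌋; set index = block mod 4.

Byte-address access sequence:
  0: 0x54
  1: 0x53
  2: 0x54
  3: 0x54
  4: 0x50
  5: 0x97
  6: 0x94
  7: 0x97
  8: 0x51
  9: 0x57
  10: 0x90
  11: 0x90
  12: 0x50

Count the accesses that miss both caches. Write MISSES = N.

#0 0x54→b10/s2 MISS; vc=[]
#1 0x53→b10/s2 L1-HIT; vc=[]
#2 0x54→b10/s2 L1-HIT; vc=[]
#3 0x54→b10/s2 L1-HIT; vc=[]
#4 0x50→b10/s2 L1-HIT; vc=[]
#5 0x97→b18/s2 MISS; vc=[10]
#6 0x94→b18/s2 L1-HIT; vc=[10]
#7 0x97→b18/s2 L1-HIT; vc=[10]
#8 0x51→b10/s2 VC-HIT; vc=[18]
#9 0x57→b10/s2 L1-HIT; vc=[18]
#10 0x90→b18/s2 VC-HIT; vc=[10]
#11 0x90→b18/s2 L1-HIT; vc=[10]
#12 0x50→b10/s2 VC-HIT; vc=[18]

MISSES = 2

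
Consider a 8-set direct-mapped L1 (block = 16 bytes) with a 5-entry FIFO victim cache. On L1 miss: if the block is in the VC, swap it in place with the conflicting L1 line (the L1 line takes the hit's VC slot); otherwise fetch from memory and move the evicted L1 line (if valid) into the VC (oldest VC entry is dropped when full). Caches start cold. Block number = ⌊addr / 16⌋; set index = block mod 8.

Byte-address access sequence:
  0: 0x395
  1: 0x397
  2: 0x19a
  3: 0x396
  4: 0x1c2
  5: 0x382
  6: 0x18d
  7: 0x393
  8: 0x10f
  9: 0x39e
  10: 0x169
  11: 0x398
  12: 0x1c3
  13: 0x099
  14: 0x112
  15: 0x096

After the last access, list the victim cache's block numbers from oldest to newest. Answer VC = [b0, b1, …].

VC = [25, 56, 24, 57, 17]

0: 0x395 (blk 57, set 1) → MISS  vc=[]
1: 0x397 (blk 57, set 1) → L1-HIT  vc=[]
2: 0x19a (blk 25, set 1) → MISS  vc=[57]
3: 0x396 (blk 57, set 1) → VC-HIT  vc=[25]
4: 0x1c2 (blk 28, set 4) → MISS  vc=[25]
5: 0x382 (blk 56, set 0) → MISS  vc=[25]
6: 0x18d (blk 24, set 0) → MISS  vc=[25, 56]
7: 0x393 (blk 57, set 1) → L1-HIT  vc=[25, 56]
8: 0x10f (blk 16, set 0) → MISS  vc=[25, 56, 24]
9: 0x39e (blk 57, set 1) → L1-HIT  vc=[25, 56, 24]
10: 0x169 (blk 22, set 6) → MISS  vc=[25, 56, 24]
11: 0x398 (blk 57, set 1) → L1-HIT  vc=[25, 56, 24]
12: 0x1c3 (blk 28, set 4) → L1-HIT  vc=[25, 56, 24]
13: 0x99 (blk 9, set 1) → MISS  vc=[25, 56, 24, 57]
14: 0x112 (blk 17, set 1) → MISS  vc=[25, 56, 24, 57, 9]
15: 0x96 (blk 9, set 1) → VC-HIT  vc=[25, 56, 24, 57, 17]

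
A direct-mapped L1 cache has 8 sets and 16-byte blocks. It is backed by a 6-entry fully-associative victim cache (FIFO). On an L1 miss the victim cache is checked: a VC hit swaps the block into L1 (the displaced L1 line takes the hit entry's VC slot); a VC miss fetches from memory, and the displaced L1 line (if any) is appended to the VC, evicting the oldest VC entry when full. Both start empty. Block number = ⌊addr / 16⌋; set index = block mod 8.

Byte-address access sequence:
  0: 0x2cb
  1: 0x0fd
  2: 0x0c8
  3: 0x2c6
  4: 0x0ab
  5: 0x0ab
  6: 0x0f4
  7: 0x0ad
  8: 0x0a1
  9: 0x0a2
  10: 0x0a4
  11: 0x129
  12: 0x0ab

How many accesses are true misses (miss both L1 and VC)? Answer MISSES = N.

0: 0x2cb (blk 44, set 4) → MISS  vc=[]
1: 0xfd (blk 15, set 7) → MISS  vc=[]
2: 0xc8 (blk 12, set 4) → MISS  vc=[44]
3: 0x2c6 (blk 44, set 4) → VC-HIT  vc=[12]
4: 0xab (blk 10, set 2) → MISS  vc=[12]
5: 0xab (blk 10, set 2) → L1-HIT  vc=[12]
6: 0xf4 (blk 15, set 7) → L1-HIT  vc=[12]
7: 0xad (blk 10, set 2) → L1-HIT  vc=[12]
8: 0xa1 (blk 10, set 2) → L1-HIT  vc=[12]
9: 0xa2 (blk 10, set 2) → L1-HIT  vc=[12]
10: 0xa4 (blk 10, set 2) → L1-HIT  vc=[12]
11: 0x129 (blk 18, set 2) → MISS  vc=[12, 10]
12: 0xab (blk 10, set 2) → VC-HIT  vc=[12, 18]

MISSES = 5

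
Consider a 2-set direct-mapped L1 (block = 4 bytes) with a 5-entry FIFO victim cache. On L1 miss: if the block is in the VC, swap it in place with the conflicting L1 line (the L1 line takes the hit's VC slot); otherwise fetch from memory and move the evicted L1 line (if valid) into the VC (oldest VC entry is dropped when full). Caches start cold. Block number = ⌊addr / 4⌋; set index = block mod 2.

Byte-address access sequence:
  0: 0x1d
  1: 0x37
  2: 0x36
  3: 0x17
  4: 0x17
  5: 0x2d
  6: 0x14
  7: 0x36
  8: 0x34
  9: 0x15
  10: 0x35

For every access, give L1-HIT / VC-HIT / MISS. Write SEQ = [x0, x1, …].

SEQ = [MISS, MISS, L1-HIT, MISS, L1-HIT, MISS, VC-HIT, VC-HIT, L1-HIT, VC-HIT, VC-HIT]

0: 0x1d (blk 7, set 1) → MISS  vc=[]
1: 0x37 (blk 13, set 1) → MISS  vc=[7]
2: 0x36 (blk 13, set 1) → L1-HIT  vc=[7]
3: 0x17 (blk 5, set 1) → MISS  vc=[7, 13]
4: 0x17 (blk 5, set 1) → L1-HIT  vc=[7, 13]
5: 0x2d (blk 11, set 1) → MISS  vc=[7, 13, 5]
6: 0x14 (blk 5, set 1) → VC-HIT  vc=[7, 13, 11]
7: 0x36 (blk 13, set 1) → VC-HIT  vc=[7, 5, 11]
8: 0x34 (blk 13, set 1) → L1-HIT  vc=[7, 5, 11]
9: 0x15 (blk 5, set 1) → VC-HIT  vc=[7, 13, 11]
10: 0x35 (blk 13, set 1) → VC-HIT  vc=[7, 5, 11]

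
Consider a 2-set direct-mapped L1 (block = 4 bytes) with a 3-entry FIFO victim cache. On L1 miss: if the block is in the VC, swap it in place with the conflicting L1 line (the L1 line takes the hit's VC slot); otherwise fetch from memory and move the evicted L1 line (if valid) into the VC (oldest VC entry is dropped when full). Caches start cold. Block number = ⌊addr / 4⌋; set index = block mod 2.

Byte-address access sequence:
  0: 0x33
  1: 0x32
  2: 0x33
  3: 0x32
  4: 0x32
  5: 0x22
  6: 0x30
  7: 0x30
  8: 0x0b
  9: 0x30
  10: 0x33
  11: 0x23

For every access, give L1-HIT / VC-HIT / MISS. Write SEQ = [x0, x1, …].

0: 0x33 (blk 12, set 0) → MISS  vc=[]
1: 0x32 (blk 12, set 0) → L1-HIT  vc=[]
2: 0x33 (blk 12, set 0) → L1-HIT  vc=[]
3: 0x32 (blk 12, set 0) → L1-HIT  vc=[]
4: 0x32 (blk 12, set 0) → L1-HIT  vc=[]
5: 0x22 (blk 8, set 0) → MISS  vc=[12]
6: 0x30 (blk 12, set 0) → VC-HIT  vc=[8]
7: 0x30 (blk 12, set 0) → L1-HIT  vc=[8]
8: 0xb (blk 2, set 0) → MISS  vc=[8, 12]
9: 0x30 (blk 12, set 0) → VC-HIT  vc=[8, 2]
10: 0x33 (blk 12, set 0) → L1-HIT  vc=[8, 2]
11: 0x23 (blk 8, set 0) → VC-HIT  vc=[12, 2]

SEQ = [MISS, L1-HIT, L1-HIT, L1-HIT, L1-HIT, MISS, VC-HIT, L1-HIT, MISS, VC-HIT, L1-HIT, VC-HIT]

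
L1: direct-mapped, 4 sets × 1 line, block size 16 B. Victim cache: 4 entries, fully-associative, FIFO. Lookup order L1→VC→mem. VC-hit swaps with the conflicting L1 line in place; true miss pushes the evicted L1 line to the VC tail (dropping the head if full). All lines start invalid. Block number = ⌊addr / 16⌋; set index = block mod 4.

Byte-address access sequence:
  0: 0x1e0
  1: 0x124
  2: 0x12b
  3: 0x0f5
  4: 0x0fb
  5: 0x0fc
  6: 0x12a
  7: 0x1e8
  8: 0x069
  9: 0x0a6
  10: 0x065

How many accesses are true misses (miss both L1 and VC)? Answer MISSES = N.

MISSES = 5

0: 0x1e0 (blk 30, set 2) → MISS  vc=[]
1: 0x124 (blk 18, set 2) → MISS  vc=[30]
2: 0x12b (blk 18, set 2) → L1-HIT  vc=[30]
3: 0xf5 (blk 15, set 3) → MISS  vc=[30]
4: 0xfb (blk 15, set 3) → L1-HIT  vc=[30]
5: 0xfc (blk 15, set 3) → L1-HIT  vc=[30]
6: 0x12a (blk 18, set 2) → L1-HIT  vc=[30]
7: 0x1e8 (blk 30, set 2) → VC-HIT  vc=[18]
8: 0x69 (blk 6, set 2) → MISS  vc=[18, 30]
9: 0xa6 (blk 10, set 2) → MISS  vc=[18, 30, 6]
10: 0x65 (blk 6, set 2) → VC-HIT  vc=[18, 30, 10]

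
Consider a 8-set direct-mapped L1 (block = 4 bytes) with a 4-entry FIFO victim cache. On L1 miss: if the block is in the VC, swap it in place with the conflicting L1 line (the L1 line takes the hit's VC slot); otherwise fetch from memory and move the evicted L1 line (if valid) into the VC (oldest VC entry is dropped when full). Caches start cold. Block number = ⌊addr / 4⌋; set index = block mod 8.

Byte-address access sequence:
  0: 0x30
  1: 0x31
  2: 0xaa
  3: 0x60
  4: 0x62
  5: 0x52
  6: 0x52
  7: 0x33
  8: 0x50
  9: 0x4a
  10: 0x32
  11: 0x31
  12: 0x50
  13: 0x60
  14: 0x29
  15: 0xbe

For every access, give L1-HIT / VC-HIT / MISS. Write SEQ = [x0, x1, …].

SEQ = [MISS, L1-HIT, MISS, MISS, L1-HIT, MISS, L1-HIT, VC-HIT, VC-HIT, MISS, VC-HIT, L1-HIT, VC-HIT, L1-HIT, MISS, MISS]

#0 0x30→b12/s4 MISS; vc=[]
#1 0x31→b12/s4 L1-HIT; vc=[]
#2 0xaa→b42/s2 MISS; vc=[]
#3 0x60→b24/s0 MISS; vc=[]
#4 0x62→b24/s0 L1-HIT; vc=[]
#5 0x52→b20/s4 MISS; vc=[12]
#6 0x52→b20/s4 L1-HIT; vc=[12]
#7 0x33→b12/s4 VC-HIT; vc=[20]
#8 0x50→b20/s4 VC-HIT; vc=[12]
#9 0x4a→b18/s2 MISS; vc=[12,42]
#10 0x32→b12/s4 VC-HIT; vc=[20,42]
#11 0x31→b12/s4 L1-HIT; vc=[20,42]
#12 0x50→b20/s4 VC-HIT; vc=[12,42]
#13 0x60→b24/s0 L1-HIT; vc=[12,42]
#14 0x29→b10/s2 MISS; vc=[12,42,18]
#15 0xbe→b47/s7 MISS; vc=[12,42,18]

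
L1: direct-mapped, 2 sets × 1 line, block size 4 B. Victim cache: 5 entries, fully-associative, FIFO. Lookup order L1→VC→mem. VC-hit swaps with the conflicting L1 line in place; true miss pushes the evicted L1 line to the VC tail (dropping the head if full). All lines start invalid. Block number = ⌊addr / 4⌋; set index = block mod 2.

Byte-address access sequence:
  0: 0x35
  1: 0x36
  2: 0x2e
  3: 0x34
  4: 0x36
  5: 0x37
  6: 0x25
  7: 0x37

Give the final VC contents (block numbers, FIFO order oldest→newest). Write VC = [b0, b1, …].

VC = [11, 9]

#0 0x35→b13/s1 MISS; vc=[]
#1 0x36→b13/s1 L1-HIT; vc=[]
#2 0x2e→b11/s1 MISS; vc=[13]
#3 0x34→b13/s1 VC-HIT; vc=[11]
#4 0x36→b13/s1 L1-HIT; vc=[11]
#5 0x37→b13/s1 L1-HIT; vc=[11]
#6 0x25→b9/s1 MISS; vc=[11,13]
#7 0x37→b13/s1 VC-HIT; vc=[11,9]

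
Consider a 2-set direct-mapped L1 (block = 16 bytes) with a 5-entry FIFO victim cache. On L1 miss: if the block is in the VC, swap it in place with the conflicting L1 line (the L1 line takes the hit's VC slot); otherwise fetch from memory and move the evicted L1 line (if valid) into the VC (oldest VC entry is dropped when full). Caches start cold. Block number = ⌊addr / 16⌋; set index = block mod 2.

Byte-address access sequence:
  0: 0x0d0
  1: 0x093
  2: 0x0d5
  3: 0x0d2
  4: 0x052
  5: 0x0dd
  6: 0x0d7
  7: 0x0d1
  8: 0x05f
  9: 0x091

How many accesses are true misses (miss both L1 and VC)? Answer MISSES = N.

MISSES = 3

#0 0xd0→b13/s1 MISS; vc=[]
#1 0x93→b9/s1 MISS; vc=[13]
#2 0xd5→b13/s1 VC-HIT; vc=[9]
#3 0xd2→b13/s1 L1-HIT; vc=[9]
#4 0x52→b5/s1 MISS; vc=[9,13]
#5 0xdd→b13/s1 VC-HIT; vc=[9,5]
#6 0xd7→b13/s1 L1-HIT; vc=[9,5]
#7 0xd1→b13/s1 L1-HIT; vc=[9,5]
#8 0x5f→b5/s1 VC-HIT; vc=[9,13]
#9 0x91→b9/s1 VC-HIT; vc=[5,13]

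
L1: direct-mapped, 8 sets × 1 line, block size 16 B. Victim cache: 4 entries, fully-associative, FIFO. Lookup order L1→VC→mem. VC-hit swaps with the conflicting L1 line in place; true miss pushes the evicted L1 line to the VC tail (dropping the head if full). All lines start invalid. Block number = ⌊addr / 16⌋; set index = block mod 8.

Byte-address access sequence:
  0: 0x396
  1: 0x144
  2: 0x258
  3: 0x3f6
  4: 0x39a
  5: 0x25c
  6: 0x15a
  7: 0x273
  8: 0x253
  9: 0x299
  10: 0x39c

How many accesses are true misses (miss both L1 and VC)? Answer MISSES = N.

MISSES = 7

0: 0x396 (blk 57, set 1) → MISS  vc=[]
1: 0x144 (blk 20, set 4) → MISS  vc=[]
2: 0x258 (blk 37, set 5) → MISS  vc=[]
3: 0x3f6 (blk 63, set 7) → MISS  vc=[]
4: 0x39a (blk 57, set 1) → L1-HIT  vc=[]
5: 0x25c (blk 37, set 5) → L1-HIT  vc=[]
6: 0x15a (blk 21, set 5) → MISS  vc=[37]
7: 0x273 (blk 39, set 7) → MISS  vc=[37, 63]
8: 0x253 (blk 37, set 5) → VC-HIT  vc=[21, 63]
9: 0x299 (blk 41, set 1) → MISS  vc=[21, 63, 57]
10: 0x39c (blk 57, set 1) → VC-HIT  vc=[21, 63, 41]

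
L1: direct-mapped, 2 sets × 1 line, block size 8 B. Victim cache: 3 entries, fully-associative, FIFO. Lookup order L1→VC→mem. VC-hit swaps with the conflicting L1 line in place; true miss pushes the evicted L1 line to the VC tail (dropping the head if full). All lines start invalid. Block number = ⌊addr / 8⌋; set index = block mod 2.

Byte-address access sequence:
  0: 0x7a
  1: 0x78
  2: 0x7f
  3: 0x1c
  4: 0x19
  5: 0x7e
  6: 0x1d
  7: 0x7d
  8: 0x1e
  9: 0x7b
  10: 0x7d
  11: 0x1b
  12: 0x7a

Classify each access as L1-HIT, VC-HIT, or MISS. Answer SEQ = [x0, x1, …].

SEQ = [MISS, L1-HIT, L1-HIT, MISS, L1-HIT, VC-HIT, VC-HIT, VC-HIT, VC-HIT, VC-HIT, L1-HIT, VC-HIT, VC-HIT]

0: 0x7a (blk 15, set 1) → MISS  vc=[]
1: 0x78 (blk 15, set 1) → L1-HIT  vc=[]
2: 0x7f (blk 15, set 1) → L1-HIT  vc=[]
3: 0x1c (blk 3, set 1) → MISS  vc=[15]
4: 0x19 (blk 3, set 1) → L1-HIT  vc=[15]
5: 0x7e (blk 15, set 1) → VC-HIT  vc=[3]
6: 0x1d (blk 3, set 1) → VC-HIT  vc=[15]
7: 0x7d (blk 15, set 1) → VC-HIT  vc=[3]
8: 0x1e (blk 3, set 1) → VC-HIT  vc=[15]
9: 0x7b (blk 15, set 1) → VC-HIT  vc=[3]
10: 0x7d (blk 15, set 1) → L1-HIT  vc=[3]
11: 0x1b (blk 3, set 1) → VC-HIT  vc=[15]
12: 0x7a (blk 15, set 1) → VC-HIT  vc=[3]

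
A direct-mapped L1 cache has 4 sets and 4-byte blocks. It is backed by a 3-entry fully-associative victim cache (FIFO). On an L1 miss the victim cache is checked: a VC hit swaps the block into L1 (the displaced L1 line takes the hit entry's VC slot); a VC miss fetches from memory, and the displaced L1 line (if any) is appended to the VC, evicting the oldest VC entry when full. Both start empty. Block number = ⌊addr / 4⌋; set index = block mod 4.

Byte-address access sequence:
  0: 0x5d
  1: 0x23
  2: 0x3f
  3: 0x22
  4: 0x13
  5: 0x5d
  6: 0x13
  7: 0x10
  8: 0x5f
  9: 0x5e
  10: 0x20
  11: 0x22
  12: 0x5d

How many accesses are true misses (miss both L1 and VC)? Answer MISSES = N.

MISSES = 4

0: 0x5d (blk 23, set 3) → MISS  vc=[]
1: 0x23 (blk 8, set 0) → MISS  vc=[]
2: 0x3f (blk 15, set 3) → MISS  vc=[23]
3: 0x22 (blk 8, set 0) → L1-HIT  vc=[23]
4: 0x13 (blk 4, set 0) → MISS  vc=[23, 8]
5: 0x5d (blk 23, set 3) → VC-HIT  vc=[15, 8]
6: 0x13 (blk 4, set 0) → L1-HIT  vc=[15, 8]
7: 0x10 (blk 4, set 0) → L1-HIT  vc=[15, 8]
8: 0x5f (blk 23, set 3) → L1-HIT  vc=[15, 8]
9: 0x5e (blk 23, set 3) → L1-HIT  vc=[15, 8]
10: 0x20 (blk 8, set 0) → VC-HIT  vc=[15, 4]
11: 0x22 (blk 8, set 0) → L1-HIT  vc=[15, 4]
12: 0x5d (blk 23, set 3) → L1-HIT  vc=[15, 4]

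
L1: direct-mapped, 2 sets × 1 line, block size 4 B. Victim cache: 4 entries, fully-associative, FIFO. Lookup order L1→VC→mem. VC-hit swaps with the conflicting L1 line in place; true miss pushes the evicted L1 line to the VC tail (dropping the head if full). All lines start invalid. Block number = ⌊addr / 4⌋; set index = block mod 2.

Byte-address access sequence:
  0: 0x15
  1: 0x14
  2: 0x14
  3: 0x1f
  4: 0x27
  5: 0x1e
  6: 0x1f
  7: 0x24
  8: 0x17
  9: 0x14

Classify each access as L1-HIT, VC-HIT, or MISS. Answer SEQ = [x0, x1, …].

0: 0x15 (blk 5, set 1) → MISS  vc=[]
1: 0x14 (blk 5, set 1) → L1-HIT  vc=[]
2: 0x14 (blk 5, set 1) → L1-HIT  vc=[]
3: 0x1f (blk 7, set 1) → MISS  vc=[5]
4: 0x27 (blk 9, set 1) → MISS  vc=[5, 7]
5: 0x1e (blk 7, set 1) → VC-HIT  vc=[5, 9]
6: 0x1f (blk 7, set 1) → L1-HIT  vc=[5, 9]
7: 0x24 (blk 9, set 1) → VC-HIT  vc=[5, 7]
8: 0x17 (blk 5, set 1) → VC-HIT  vc=[9, 7]
9: 0x14 (blk 5, set 1) → L1-HIT  vc=[9, 7]

SEQ = [MISS, L1-HIT, L1-HIT, MISS, MISS, VC-HIT, L1-HIT, VC-HIT, VC-HIT, L1-HIT]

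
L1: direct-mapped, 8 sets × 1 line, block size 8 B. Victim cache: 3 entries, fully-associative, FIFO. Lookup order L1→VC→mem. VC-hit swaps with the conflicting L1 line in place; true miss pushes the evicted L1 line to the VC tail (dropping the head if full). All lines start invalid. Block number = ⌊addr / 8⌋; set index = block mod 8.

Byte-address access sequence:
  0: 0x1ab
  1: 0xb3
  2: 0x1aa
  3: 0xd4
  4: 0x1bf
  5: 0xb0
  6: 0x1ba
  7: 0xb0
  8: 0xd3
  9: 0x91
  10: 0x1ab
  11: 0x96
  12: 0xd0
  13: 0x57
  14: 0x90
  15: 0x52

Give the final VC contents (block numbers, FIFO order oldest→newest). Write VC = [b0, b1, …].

#0 0x1ab→b53/s5 MISS; vc=[]
#1 0xb3→b22/s6 MISS; vc=[]
#2 0x1aa→b53/s5 L1-HIT; vc=[]
#3 0xd4→b26/s2 MISS; vc=[]
#4 0x1bf→b55/s7 MISS; vc=[]
#5 0xb0→b22/s6 L1-HIT; vc=[]
#6 0x1ba→b55/s7 L1-HIT; vc=[]
#7 0xb0→b22/s6 L1-HIT; vc=[]
#8 0xd3→b26/s2 L1-HIT; vc=[]
#9 0x91→b18/s2 MISS; vc=[26]
#10 0x1ab→b53/s5 L1-HIT; vc=[26]
#11 0x96→b18/s2 L1-HIT; vc=[26]
#12 0xd0→b26/s2 VC-HIT; vc=[18]
#13 0x57→b10/s2 MISS; vc=[18,26]
#14 0x90→b18/s2 VC-HIT; vc=[10,26]
#15 0x52→b10/s2 VC-HIT; vc=[18,26]

VC = [18, 26]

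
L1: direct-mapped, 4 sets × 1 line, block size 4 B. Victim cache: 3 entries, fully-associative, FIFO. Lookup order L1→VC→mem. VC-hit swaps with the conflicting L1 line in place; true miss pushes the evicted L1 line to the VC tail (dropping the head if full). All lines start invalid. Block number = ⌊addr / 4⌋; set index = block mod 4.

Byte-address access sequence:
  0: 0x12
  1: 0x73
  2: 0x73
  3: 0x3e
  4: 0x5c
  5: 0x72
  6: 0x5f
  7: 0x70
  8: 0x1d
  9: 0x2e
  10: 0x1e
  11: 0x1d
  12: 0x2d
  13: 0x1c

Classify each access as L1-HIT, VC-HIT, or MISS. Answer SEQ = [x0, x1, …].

SEQ = [MISS, MISS, L1-HIT, MISS, MISS, L1-HIT, L1-HIT, L1-HIT, MISS, MISS, VC-HIT, L1-HIT, VC-HIT, VC-HIT]

  [0] addr=0x12 blk=4 s=0: MISS | VC []
  [1] addr=0x73 blk=28 s=0: MISS | VC [4]
  [2] addr=0x73 blk=28 s=0: L1-HIT | VC [4]
  [3] addr=0x3e blk=15 s=3: MISS | VC [4]
  [4] addr=0x5c blk=23 s=3: MISS | VC [4, 15]
  [5] addr=0x72 blk=28 s=0: L1-HIT | VC [4, 15]
  [6] addr=0x5f blk=23 s=3: L1-HIT | VC [4, 15]
  [7] addr=0x70 blk=28 s=0: L1-HIT | VC [4, 15]
  [8] addr=0x1d blk=7 s=3: MISS | VC [4, 15, 23]
  [9] addr=0x2e blk=11 s=3: MISS | VC [15, 23, 7]
  [10] addr=0x1e blk=7 s=3: VC-HIT | VC [15, 23, 11]
  [11] addr=0x1d blk=7 s=3: L1-HIT | VC [15, 23, 11]
  [12] addr=0x2d blk=11 s=3: VC-HIT | VC [15, 23, 7]
  [13] addr=0x1c blk=7 s=3: VC-HIT | VC [15, 23, 11]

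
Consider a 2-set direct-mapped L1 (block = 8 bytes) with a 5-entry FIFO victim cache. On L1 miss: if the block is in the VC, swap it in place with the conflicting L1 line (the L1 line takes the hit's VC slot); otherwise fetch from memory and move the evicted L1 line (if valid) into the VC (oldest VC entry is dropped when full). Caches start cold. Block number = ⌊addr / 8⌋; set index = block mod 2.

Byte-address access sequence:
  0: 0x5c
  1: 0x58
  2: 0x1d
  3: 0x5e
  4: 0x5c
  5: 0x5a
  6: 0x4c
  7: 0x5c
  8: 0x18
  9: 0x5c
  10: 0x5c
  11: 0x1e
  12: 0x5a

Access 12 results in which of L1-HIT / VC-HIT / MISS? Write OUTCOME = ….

OUTCOME = VC-HIT

#0 0x5c→b11/s1 MISS; vc=[]
#1 0x58→b11/s1 L1-HIT; vc=[]
#2 0x1d→b3/s1 MISS; vc=[11]
#3 0x5e→b11/s1 VC-HIT; vc=[3]
#4 0x5c→b11/s1 L1-HIT; vc=[3]
#5 0x5a→b11/s1 L1-HIT; vc=[3]
#6 0x4c→b9/s1 MISS; vc=[3,11]
#7 0x5c→b11/s1 VC-HIT; vc=[3,9]
#8 0x18→b3/s1 VC-HIT; vc=[11,9]
#9 0x5c→b11/s1 VC-HIT; vc=[3,9]
#10 0x5c→b11/s1 L1-HIT; vc=[3,9]
#11 0x1e→b3/s1 VC-HIT; vc=[11,9]
#12 0x5a→b11/s1 VC-HIT; vc=[3,9]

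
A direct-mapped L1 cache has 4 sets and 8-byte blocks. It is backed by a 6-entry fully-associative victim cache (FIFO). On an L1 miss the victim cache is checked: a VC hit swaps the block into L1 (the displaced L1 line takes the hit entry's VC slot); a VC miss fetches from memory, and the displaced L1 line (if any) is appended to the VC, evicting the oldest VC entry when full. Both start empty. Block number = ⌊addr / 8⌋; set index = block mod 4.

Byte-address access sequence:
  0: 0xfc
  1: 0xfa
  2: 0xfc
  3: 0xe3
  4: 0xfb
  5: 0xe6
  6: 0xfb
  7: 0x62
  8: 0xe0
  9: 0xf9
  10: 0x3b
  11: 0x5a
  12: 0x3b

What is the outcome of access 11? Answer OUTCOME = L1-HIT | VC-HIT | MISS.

  [0] addr=0xfc blk=31 s=3: MISS | VC []
  [1] addr=0xfa blk=31 s=3: L1-HIT | VC []
  [2] addr=0xfc blk=31 s=3: L1-HIT | VC []
  [3] addr=0xe3 blk=28 s=0: MISS | VC []
  [4] addr=0xfb blk=31 s=3: L1-HIT | VC []
  [5] addr=0xe6 blk=28 s=0: L1-HIT | VC []
  [6] addr=0xfb blk=31 s=3: L1-HIT | VC []
  [7] addr=0x62 blk=12 s=0: MISS | VC [28]
  [8] addr=0xe0 blk=28 s=0: VC-HIT | VC [12]
  [9] addr=0xf9 blk=31 s=3: L1-HIT | VC [12]
  [10] addr=0x3b blk=7 s=3: MISS | VC [12, 31]
  [11] addr=0x5a blk=11 s=3: MISS | VC [12, 31, 7]
  [12] addr=0x3b blk=7 s=3: VC-HIT | VC [12, 31, 11]

OUTCOME = MISS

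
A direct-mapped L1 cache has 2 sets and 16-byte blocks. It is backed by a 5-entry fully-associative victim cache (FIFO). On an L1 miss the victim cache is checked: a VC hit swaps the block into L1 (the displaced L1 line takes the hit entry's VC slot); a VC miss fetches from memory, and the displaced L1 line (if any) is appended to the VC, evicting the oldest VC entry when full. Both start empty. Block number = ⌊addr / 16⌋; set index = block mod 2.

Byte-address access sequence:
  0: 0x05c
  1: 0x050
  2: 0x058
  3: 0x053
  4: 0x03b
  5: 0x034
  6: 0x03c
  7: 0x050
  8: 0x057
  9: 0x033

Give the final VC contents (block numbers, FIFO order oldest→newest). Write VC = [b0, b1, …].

VC = [5]

  [0] addr=0x5c blk=5 s=1: MISS | VC []
  [1] addr=0x50 blk=5 s=1: L1-HIT | VC []
  [2] addr=0x58 blk=5 s=1: L1-HIT | VC []
  [3] addr=0x53 blk=5 s=1: L1-HIT | VC []
  [4] addr=0x3b blk=3 s=1: MISS | VC [5]
  [5] addr=0x34 blk=3 s=1: L1-HIT | VC [5]
  [6] addr=0x3c blk=3 s=1: L1-HIT | VC [5]
  [7] addr=0x50 blk=5 s=1: VC-HIT | VC [3]
  [8] addr=0x57 blk=5 s=1: L1-HIT | VC [3]
  [9] addr=0x33 blk=3 s=1: VC-HIT | VC [5]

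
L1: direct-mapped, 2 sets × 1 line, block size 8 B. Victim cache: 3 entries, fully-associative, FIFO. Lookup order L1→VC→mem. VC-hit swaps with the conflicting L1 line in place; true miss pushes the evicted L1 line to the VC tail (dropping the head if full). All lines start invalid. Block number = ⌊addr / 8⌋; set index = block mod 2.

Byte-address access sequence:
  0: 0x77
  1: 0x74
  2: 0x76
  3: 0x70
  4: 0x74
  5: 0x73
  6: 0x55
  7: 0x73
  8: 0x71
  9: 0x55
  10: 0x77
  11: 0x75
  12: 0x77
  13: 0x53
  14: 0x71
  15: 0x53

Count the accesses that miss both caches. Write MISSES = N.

0: 0x77 (blk 14, set 0) → MISS  vc=[]
1: 0x74 (blk 14, set 0) → L1-HIT  vc=[]
2: 0x76 (blk 14, set 0) → L1-HIT  vc=[]
3: 0x70 (blk 14, set 0) → L1-HIT  vc=[]
4: 0x74 (blk 14, set 0) → L1-HIT  vc=[]
5: 0x73 (blk 14, set 0) → L1-HIT  vc=[]
6: 0x55 (blk 10, set 0) → MISS  vc=[14]
7: 0x73 (blk 14, set 0) → VC-HIT  vc=[10]
8: 0x71 (blk 14, set 0) → L1-HIT  vc=[10]
9: 0x55 (blk 10, set 0) → VC-HIT  vc=[14]
10: 0x77 (blk 14, set 0) → VC-HIT  vc=[10]
11: 0x75 (blk 14, set 0) → L1-HIT  vc=[10]
12: 0x77 (blk 14, set 0) → L1-HIT  vc=[10]
13: 0x53 (blk 10, set 0) → VC-HIT  vc=[14]
14: 0x71 (blk 14, set 0) → VC-HIT  vc=[10]
15: 0x53 (blk 10, set 0) → VC-HIT  vc=[14]

MISSES = 2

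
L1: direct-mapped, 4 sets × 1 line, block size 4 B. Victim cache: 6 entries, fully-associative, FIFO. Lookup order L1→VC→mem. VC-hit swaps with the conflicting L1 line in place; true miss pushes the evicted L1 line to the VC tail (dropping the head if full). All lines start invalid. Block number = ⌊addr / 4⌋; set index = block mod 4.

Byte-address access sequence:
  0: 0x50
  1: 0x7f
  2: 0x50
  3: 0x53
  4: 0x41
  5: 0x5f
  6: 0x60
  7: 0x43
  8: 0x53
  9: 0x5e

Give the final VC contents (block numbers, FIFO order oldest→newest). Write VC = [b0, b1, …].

VC = [16, 31, 24]

  [0] addr=0x50 blk=20 s=0: MISS | VC []
  [1] addr=0x7f blk=31 s=3: MISS | VC []
  [2] addr=0x50 blk=20 s=0: L1-HIT | VC []
  [3] addr=0x53 blk=20 s=0: L1-HIT | VC []
  [4] addr=0x41 blk=16 s=0: MISS | VC [20]
  [5] addr=0x5f blk=23 s=3: MISS | VC [20, 31]
  [6] addr=0x60 blk=24 s=0: MISS | VC [20, 31, 16]
  [7] addr=0x43 blk=16 s=0: VC-HIT | VC [20, 31, 24]
  [8] addr=0x53 blk=20 s=0: VC-HIT | VC [16, 31, 24]
  [9] addr=0x5e blk=23 s=3: L1-HIT | VC [16, 31, 24]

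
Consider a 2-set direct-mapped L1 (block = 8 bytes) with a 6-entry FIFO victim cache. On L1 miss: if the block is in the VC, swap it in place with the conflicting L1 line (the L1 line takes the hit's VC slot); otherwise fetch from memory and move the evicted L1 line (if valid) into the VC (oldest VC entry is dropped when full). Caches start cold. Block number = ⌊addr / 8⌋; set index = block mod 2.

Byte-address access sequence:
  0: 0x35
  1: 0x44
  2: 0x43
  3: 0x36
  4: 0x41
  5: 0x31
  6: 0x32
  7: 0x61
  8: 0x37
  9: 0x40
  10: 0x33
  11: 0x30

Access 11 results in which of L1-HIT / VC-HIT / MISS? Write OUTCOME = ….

OUTCOME = L1-HIT

0: 0x35 (blk 6, set 0) → MISS  vc=[]
1: 0x44 (blk 8, set 0) → MISS  vc=[6]
2: 0x43 (blk 8, set 0) → L1-HIT  vc=[6]
3: 0x36 (blk 6, set 0) → VC-HIT  vc=[8]
4: 0x41 (blk 8, set 0) → VC-HIT  vc=[6]
5: 0x31 (blk 6, set 0) → VC-HIT  vc=[8]
6: 0x32 (blk 6, set 0) → L1-HIT  vc=[8]
7: 0x61 (blk 12, set 0) → MISS  vc=[8, 6]
8: 0x37 (blk 6, set 0) → VC-HIT  vc=[8, 12]
9: 0x40 (blk 8, set 0) → VC-HIT  vc=[6, 12]
10: 0x33 (blk 6, set 0) → VC-HIT  vc=[8, 12]
11: 0x30 (blk 6, set 0) → L1-HIT  vc=[8, 12]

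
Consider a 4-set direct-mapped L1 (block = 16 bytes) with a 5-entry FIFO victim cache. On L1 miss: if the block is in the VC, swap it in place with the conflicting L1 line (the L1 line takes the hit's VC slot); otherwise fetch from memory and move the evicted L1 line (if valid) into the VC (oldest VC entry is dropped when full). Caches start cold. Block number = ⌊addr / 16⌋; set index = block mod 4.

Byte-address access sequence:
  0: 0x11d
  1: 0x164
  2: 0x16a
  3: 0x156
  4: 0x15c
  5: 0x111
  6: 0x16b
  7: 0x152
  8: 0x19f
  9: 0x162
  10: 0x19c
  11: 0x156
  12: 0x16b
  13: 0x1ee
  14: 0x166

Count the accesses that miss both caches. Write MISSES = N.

0: 0x11d (blk 17, set 1) → MISS  vc=[]
1: 0x164 (blk 22, set 2) → MISS  vc=[]
2: 0x16a (blk 22, set 2) → L1-HIT  vc=[]
3: 0x156 (blk 21, set 1) → MISS  vc=[17]
4: 0x15c (blk 21, set 1) → L1-HIT  vc=[17]
5: 0x111 (blk 17, set 1) → VC-HIT  vc=[21]
6: 0x16b (blk 22, set 2) → L1-HIT  vc=[21]
7: 0x152 (blk 21, set 1) → VC-HIT  vc=[17]
8: 0x19f (blk 25, set 1) → MISS  vc=[17, 21]
9: 0x162 (blk 22, set 2) → L1-HIT  vc=[17, 21]
10: 0x19c (blk 25, set 1) → L1-HIT  vc=[17, 21]
11: 0x156 (blk 21, set 1) → VC-HIT  vc=[17, 25]
12: 0x16b (blk 22, set 2) → L1-HIT  vc=[17, 25]
13: 0x1ee (blk 30, set 2) → MISS  vc=[17, 25, 22]
14: 0x166 (blk 22, set 2) → VC-HIT  vc=[17, 25, 30]

MISSES = 5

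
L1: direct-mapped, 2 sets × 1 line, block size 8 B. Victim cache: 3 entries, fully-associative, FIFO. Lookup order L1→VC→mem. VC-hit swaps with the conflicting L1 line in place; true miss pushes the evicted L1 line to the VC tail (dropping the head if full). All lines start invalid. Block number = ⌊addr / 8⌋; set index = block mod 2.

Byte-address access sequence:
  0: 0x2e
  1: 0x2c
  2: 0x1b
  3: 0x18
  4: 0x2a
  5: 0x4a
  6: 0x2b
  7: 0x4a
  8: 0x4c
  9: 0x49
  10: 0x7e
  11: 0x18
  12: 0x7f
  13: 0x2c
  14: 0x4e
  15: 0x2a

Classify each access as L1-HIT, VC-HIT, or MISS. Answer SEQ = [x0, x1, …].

#0 0x2e→b5/s1 MISS; vc=[]
#1 0x2c→b5/s1 L1-HIT; vc=[]
#2 0x1b→b3/s1 MISS; vc=[5]
#3 0x18→b3/s1 L1-HIT; vc=[5]
#4 0x2a→b5/s1 VC-HIT; vc=[3]
#5 0x4a→b9/s1 MISS; vc=[3,5]
#6 0x2b→b5/s1 VC-HIT; vc=[3,9]
#7 0x4a→b9/s1 VC-HIT; vc=[3,5]
#8 0x4c→b9/s1 L1-HIT; vc=[3,5]
#9 0x49→b9/s1 L1-HIT; vc=[3,5]
#10 0x7e→b15/s1 MISS; vc=[3,5,9]
#11 0x18→b3/s1 VC-HIT; vc=[15,5,9]
#12 0x7f→b15/s1 VC-HIT; vc=[3,5,9]
#13 0x2c→b5/s1 VC-HIT; vc=[3,15,9]
#14 0x4e→b9/s1 VC-HIT; vc=[3,15,5]
#15 0x2a→b5/s1 VC-HIT; vc=[3,15,9]

SEQ = [MISS, L1-HIT, MISS, L1-HIT, VC-HIT, MISS, VC-HIT, VC-HIT, L1-HIT, L1-HIT, MISS, VC-HIT, VC-HIT, VC-HIT, VC-HIT, VC-HIT]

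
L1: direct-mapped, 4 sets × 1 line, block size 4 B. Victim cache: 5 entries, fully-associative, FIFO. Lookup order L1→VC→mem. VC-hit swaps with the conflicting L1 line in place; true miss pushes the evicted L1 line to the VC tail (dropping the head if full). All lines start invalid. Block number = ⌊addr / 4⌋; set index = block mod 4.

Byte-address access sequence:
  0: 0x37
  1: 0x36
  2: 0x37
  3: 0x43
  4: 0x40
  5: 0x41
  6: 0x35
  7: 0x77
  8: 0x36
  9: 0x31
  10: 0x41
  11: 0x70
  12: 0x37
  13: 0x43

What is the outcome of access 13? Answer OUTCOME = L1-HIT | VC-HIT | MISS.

OUTCOME = VC-HIT

#0 0x37→b13/s1 MISS; vc=[]
#1 0x36→b13/s1 L1-HIT; vc=[]
#2 0x37→b13/s1 L1-HIT; vc=[]
#3 0x43→b16/s0 MISS; vc=[]
#4 0x40→b16/s0 L1-HIT; vc=[]
#5 0x41→b16/s0 L1-HIT; vc=[]
#6 0x35→b13/s1 L1-HIT; vc=[]
#7 0x77→b29/s1 MISS; vc=[13]
#8 0x36→b13/s1 VC-HIT; vc=[29]
#9 0x31→b12/s0 MISS; vc=[29,16]
#10 0x41→b16/s0 VC-HIT; vc=[29,12]
#11 0x70→b28/s0 MISS; vc=[29,12,16]
#12 0x37→b13/s1 L1-HIT; vc=[29,12,16]
#13 0x43→b16/s0 VC-HIT; vc=[29,12,28]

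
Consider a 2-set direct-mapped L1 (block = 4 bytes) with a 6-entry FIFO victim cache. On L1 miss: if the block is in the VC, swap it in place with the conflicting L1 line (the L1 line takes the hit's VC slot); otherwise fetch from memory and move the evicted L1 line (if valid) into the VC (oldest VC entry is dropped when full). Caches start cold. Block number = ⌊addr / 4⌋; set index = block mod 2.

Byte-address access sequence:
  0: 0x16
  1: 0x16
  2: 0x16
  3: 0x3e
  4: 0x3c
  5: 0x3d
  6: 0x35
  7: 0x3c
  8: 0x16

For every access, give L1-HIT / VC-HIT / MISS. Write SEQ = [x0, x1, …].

SEQ = [MISS, L1-HIT, L1-HIT, MISS, L1-HIT, L1-HIT, MISS, VC-HIT, VC-HIT]

#0 0x16→b5/s1 MISS; vc=[]
#1 0x16→b5/s1 L1-HIT; vc=[]
#2 0x16→b5/s1 L1-HIT; vc=[]
#3 0x3e→b15/s1 MISS; vc=[5]
#4 0x3c→b15/s1 L1-HIT; vc=[5]
#5 0x3d→b15/s1 L1-HIT; vc=[5]
#6 0x35→b13/s1 MISS; vc=[5,15]
#7 0x3c→b15/s1 VC-HIT; vc=[5,13]
#8 0x16→b5/s1 VC-HIT; vc=[15,13]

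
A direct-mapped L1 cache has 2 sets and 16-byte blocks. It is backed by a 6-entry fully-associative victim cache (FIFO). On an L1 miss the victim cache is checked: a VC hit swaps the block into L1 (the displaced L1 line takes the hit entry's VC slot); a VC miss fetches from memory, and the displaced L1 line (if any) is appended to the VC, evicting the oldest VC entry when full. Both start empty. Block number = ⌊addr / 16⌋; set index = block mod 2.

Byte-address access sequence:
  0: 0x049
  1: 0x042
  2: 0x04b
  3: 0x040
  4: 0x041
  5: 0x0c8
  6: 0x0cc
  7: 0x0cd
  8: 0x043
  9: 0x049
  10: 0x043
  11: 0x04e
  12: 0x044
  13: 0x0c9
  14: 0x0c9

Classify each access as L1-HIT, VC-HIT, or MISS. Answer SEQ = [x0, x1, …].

0: 0x49 (blk 4, set 0) → MISS  vc=[]
1: 0x42 (blk 4, set 0) → L1-HIT  vc=[]
2: 0x4b (blk 4, set 0) → L1-HIT  vc=[]
3: 0x40 (blk 4, set 0) → L1-HIT  vc=[]
4: 0x41 (blk 4, set 0) → L1-HIT  vc=[]
5: 0xc8 (blk 12, set 0) → MISS  vc=[4]
6: 0xcc (blk 12, set 0) → L1-HIT  vc=[4]
7: 0xcd (blk 12, set 0) → L1-HIT  vc=[4]
8: 0x43 (blk 4, set 0) → VC-HIT  vc=[12]
9: 0x49 (blk 4, set 0) → L1-HIT  vc=[12]
10: 0x43 (blk 4, set 0) → L1-HIT  vc=[12]
11: 0x4e (blk 4, set 0) → L1-HIT  vc=[12]
12: 0x44 (blk 4, set 0) → L1-HIT  vc=[12]
13: 0xc9 (blk 12, set 0) → VC-HIT  vc=[4]
14: 0xc9 (blk 12, set 0) → L1-HIT  vc=[4]

SEQ = [MISS, L1-HIT, L1-HIT, L1-HIT, L1-HIT, MISS, L1-HIT, L1-HIT, VC-HIT, L1-HIT, L1-HIT, L1-HIT, L1-HIT, VC-HIT, L1-HIT]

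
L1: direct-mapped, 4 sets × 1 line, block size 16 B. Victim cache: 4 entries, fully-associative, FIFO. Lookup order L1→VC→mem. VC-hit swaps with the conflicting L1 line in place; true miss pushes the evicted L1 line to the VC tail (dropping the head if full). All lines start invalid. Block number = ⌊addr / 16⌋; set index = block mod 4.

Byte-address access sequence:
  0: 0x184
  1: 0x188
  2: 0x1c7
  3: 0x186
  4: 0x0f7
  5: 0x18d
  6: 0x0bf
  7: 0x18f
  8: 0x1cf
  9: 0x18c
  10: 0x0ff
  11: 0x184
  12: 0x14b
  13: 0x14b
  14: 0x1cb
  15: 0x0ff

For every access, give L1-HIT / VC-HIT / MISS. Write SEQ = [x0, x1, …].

SEQ = [MISS, L1-HIT, MISS, VC-HIT, MISS, L1-HIT, MISS, L1-HIT, VC-HIT, VC-HIT, VC-HIT, L1-HIT, MISS, L1-HIT, VC-HIT, L1-HIT]

#0 0x184→b24/s0 MISS; vc=[]
#1 0x188→b24/s0 L1-HIT; vc=[]
#2 0x1c7→b28/s0 MISS; vc=[24]
#3 0x186→b24/s0 VC-HIT; vc=[28]
#4 0xf7→b15/s3 MISS; vc=[28]
#5 0x18d→b24/s0 L1-HIT; vc=[28]
#6 0xbf→b11/s3 MISS; vc=[28,15]
#7 0x18f→b24/s0 L1-HIT; vc=[28,15]
#8 0x1cf→b28/s0 VC-HIT; vc=[24,15]
#9 0x18c→b24/s0 VC-HIT; vc=[28,15]
#10 0xff→b15/s3 VC-HIT; vc=[28,11]
#11 0x184→b24/s0 L1-HIT; vc=[28,11]
#12 0x14b→b20/s0 MISS; vc=[28,11,24]
#13 0x14b→b20/s0 L1-HIT; vc=[28,11,24]
#14 0x1cb→b28/s0 VC-HIT; vc=[20,11,24]
#15 0xff→b15/s3 L1-HIT; vc=[20,11,24]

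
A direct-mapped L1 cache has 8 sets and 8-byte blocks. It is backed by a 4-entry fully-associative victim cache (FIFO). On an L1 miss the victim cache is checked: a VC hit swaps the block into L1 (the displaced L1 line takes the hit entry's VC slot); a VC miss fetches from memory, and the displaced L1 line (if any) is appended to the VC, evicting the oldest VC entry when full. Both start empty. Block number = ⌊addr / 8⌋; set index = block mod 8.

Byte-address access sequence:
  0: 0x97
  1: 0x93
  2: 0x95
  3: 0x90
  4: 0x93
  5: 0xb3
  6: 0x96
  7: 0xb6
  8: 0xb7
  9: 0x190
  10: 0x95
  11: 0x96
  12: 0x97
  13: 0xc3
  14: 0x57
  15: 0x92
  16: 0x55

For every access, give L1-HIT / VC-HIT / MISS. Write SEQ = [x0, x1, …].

SEQ = [MISS, L1-HIT, L1-HIT, L1-HIT, L1-HIT, MISS, L1-HIT, L1-HIT, L1-HIT, MISS, VC-HIT, L1-HIT, L1-HIT, MISS, MISS, VC-HIT, VC-HIT]

0: 0x97 (blk 18, set 2) → MISS  vc=[]
1: 0x93 (blk 18, set 2) → L1-HIT  vc=[]
2: 0x95 (blk 18, set 2) → L1-HIT  vc=[]
3: 0x90 (blk 18, set 2) → L1-HIT  vc=[]
4: 0x93 (blk 18, set 2) → L1-HIT  vc=[]
5: 0xb3 (blk 22, set 6) → MISS  vc=[]
6: 0x96 (blk 18, set 2) → L1-HIT  vc=[]
7: 0xb6 (blk 22, set 6) → L1-HIT  vc=[]
8: 0xb7 (blk 22, set 6) → L1-HIT  vc=[]
9: 0x190 (blk 50, set 2) → MISS  vc=[18]
10: 0x95 (blk 18, set 2) → VC-HIT  vc=[50]
11: 0x96 (blk 18, set 2) → L1-HIT  vc=[50]
12: 0x97 (blk 18, set 2) → L1-HIT  vc=[50]
13: 0xc3 (blk 24, set 0) → MISS  vc=[50]
14: 0x57 (blk 10, set 2) → MISS  vc=[50, 18]
15: 0x92 (blk 18, set 2) → VC-HIT  vc=[50, 10]
16: 0x55 (blk 10, set 2) → VC-HIT  vc=[50, 18]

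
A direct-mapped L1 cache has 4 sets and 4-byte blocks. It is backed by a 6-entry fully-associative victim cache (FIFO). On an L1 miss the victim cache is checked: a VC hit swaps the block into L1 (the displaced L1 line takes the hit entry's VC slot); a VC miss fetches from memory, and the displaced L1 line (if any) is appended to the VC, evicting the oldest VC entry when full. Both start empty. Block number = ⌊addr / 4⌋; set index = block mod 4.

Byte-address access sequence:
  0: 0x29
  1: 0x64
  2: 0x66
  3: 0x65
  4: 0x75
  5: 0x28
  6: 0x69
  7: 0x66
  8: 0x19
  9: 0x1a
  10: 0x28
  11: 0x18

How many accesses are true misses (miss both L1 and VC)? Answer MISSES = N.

  [0] addr=0x29 blk=10 s=2: MISS | VC []
  [1] addr=0x64 blk=25 s=1: MISS | VC []
  [2] addr=0x66 blk=25 s=1: L1-HIT | VC []
  [3] addr=0x65 blk=25 s=1: L1-HIT | VC []
  [4] addr=0x75 blk=29 s=1: MISS | VC [25]
  [5] addr=0x28 blk=10 s=2: L1-HIT | VC [25]
  [6] addr=0x69 blk=26 s=2: MISS | VC [25, 10]
  [7] addr=0x66 blk=25 s=1: VC-HIT | VC [29, 10]
  [8] addr=0x19 blk=6 s=2: MISS | VC [29, 10, 26]
  [9] addr=0x1a blk=6 s=2: L1-HIT | VC [29, 10, 26]
  [10] addr=0x28 blk=10 s=2: VC-HIT | VC [29, 6, 26]
  [11] addr=0x18 blk=6 s=2: VC-HIT | VC [29, 10, 26]

MISSES = 5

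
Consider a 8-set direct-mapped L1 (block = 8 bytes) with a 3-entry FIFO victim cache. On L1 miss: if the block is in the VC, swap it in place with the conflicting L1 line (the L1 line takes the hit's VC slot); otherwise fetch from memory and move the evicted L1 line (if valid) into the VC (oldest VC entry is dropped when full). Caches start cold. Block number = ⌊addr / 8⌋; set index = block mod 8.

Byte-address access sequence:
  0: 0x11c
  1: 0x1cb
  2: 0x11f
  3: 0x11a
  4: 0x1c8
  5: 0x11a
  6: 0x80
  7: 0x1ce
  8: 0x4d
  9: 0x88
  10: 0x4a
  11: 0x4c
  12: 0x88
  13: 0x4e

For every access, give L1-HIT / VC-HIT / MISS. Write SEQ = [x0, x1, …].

#0 0x11c→b35/s3 MISS; vc=[]
#1 0x1cb→b57/s1 MISS; vc=[]
#2 0x11f→b35/s3 L1-HIT; vc=[]
#3 0x11a→b35/s3 L1-HIT; vc=[]
#4 0x1c8→b57/s1 L1-HIT; vc=[]
#5 0x11a→b35/s3 L1-HIT; vc=[]
#6 0x80→b16/s0 MISS; vc=[]
#7 0x1ce→b57/s1 L1-HIT; vc=[]
#8 0x4d→b9/s1 MISS; vc=[57]
#9 0x88→b17/s1 MISS; vc=[57,9]
#10 0x4a→b9/s1 VC-HIT; vc=[57,17]
#11 0x4c→b9/s1 L1-HIT; vc=[57,17]
#12 0x88→b17/s1 VC-HIT; vc=[57,9]
#13 0x4e→b9/s1 VC-HIT; vc=[57,17]

SEQ = [MISS, MISS, L1-HIT, L1-HIT, L1-HIT, L1-HIT, MISS, L1-HIT, MISS, MISS, VC-HIT, L1-HIT, VC-HIT, VC-HIT]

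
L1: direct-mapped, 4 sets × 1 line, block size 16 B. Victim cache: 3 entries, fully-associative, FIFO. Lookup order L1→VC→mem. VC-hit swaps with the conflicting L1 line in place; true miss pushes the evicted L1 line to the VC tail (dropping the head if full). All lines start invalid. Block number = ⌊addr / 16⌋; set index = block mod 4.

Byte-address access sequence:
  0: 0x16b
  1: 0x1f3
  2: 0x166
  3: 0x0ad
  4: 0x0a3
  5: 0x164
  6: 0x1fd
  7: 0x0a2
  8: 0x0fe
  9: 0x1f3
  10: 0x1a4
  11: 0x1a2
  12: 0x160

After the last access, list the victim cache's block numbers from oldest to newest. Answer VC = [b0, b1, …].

#0 0x16b→b22/s2 MISS; vc=[]
#1 0x1f3→b31/s3 MISS; vc=[]
#2 0x166→b22/s2 L1-HIT; vc=[]
#3 0xad→b10/s2 MISS; vc=[22]
#4 0xa3→b10/s2 L1-HIT; vc=[22]
#5 0x164→b22/s2 VC-HIT; vc=[10]
#6 0x1fd→b31/s3 L1-HIT; vc=[10]
#7 0xa2→b10/s2 VC-HIT; vc=[22]
#8 0xfe→b15/s3 MISS; vc=[22,31]
#9 0x1f3→b31/s3 VC-HIT; vc=[22,15]
#10 0x1a4→b26/s2 MISS; vc=[22,15,10]
#11 0x1a2→b26/s2 L1-HIT; vc=[22,15,10]
#12 0x160→b22/s2 VC-HIT; vc=[26,15,10]

VC = [26, 15, 10]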